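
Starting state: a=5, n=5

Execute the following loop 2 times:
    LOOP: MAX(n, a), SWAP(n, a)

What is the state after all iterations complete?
a=5, n=5

Iteration trace:
Start: a=5, n=5
After iteration 1: a=5, n=5
After iteration 2: a=5, n=5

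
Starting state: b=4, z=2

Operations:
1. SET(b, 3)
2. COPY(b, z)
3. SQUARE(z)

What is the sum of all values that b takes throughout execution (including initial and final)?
11

Values of b at each step:
Initial: b = 4
After step 1: b = 3
After step 2: b = 2
After step 3: b = 2
Sum = 4 + 3 + 2 + 2 = 11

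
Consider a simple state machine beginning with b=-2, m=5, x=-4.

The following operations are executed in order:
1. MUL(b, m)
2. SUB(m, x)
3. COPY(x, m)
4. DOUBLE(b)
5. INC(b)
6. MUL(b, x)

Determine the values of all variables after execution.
{b: -171, m: 9, x: 9}

Step-by-step execution:
Initial: b=-2, m=5, x=-4
After step 1 (MUL(b, m)): b=-10, m=5, x=-4
After step 2 (SUB(m, x)): b=-10, m=9, x=-4
After step 3 (COPY(x, m)): b=-10, m=9, x=9
After step 4 (DOUBLE(b)): b=-20, m=9, x=9
After step 5 (INC(b)): b=-19, m=9, x=9
After step 6 (MUL(b, x)): b=-171, m=9, x=9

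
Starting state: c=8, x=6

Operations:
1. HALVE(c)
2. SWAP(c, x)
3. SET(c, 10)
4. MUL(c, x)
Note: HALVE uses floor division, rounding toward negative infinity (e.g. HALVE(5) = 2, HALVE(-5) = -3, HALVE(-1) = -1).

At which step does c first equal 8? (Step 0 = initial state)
Step 0

Tracing c:
Initial: c = 8 ← first occurrence
After step 1: c = 4
After step 2: c = 6
After step 3: c = 10
After step 4: c = 40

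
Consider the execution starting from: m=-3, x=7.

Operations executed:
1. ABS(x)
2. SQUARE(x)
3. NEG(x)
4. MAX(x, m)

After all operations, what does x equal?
x = -3

Tracing execution:
Step 1: ABS(x) → x = 7
Step 2: SQUARE(x) → x = 49
Step 3: NEG(x) → x = -49
Step 4: MAX(x, m) → x = -3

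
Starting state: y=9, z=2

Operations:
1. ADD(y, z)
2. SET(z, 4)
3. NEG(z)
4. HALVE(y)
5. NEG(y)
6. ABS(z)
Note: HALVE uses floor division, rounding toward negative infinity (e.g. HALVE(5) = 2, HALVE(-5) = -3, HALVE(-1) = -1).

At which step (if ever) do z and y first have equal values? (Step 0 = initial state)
Never

z and y never become equal during execution.

Comparing values at each step:
Initial: z=2, y=9
After step 1: z=2, y=11
After step 2: z=4, y=11
After step 3: z=-4, y=11
After step 4: z=-4, y=5
After step 5: z=-4, y=-5
After step 6: z=4, y=-5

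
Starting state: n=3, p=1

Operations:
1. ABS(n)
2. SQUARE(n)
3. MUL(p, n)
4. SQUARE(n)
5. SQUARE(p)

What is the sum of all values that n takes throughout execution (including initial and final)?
186

Values of n at each step:
Initial: n = 3
After step 1: n = 3
After step 2: n = 9
After step 3: n = 9
After step 4: n = 81
After step 5: n = 81
Sum = 3 + 3 + 9 + 9 + 81 + 81 = 186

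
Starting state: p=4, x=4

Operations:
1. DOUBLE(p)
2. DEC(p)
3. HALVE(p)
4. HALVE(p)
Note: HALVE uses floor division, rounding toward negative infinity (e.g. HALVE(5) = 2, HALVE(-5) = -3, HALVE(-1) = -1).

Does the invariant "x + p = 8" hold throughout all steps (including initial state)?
No, violated after step 1

The invariant is violated after step 1.

State at each step:
Initial: p=4, x=4
After step 1: p=8, x=4
After step 2: p=7, x=4
After step 3: p=3, x=4
After step 4: p=1, x=4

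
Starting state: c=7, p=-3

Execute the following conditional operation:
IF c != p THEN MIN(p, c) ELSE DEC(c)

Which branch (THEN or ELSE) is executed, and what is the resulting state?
Branch: THEN, Final state: c=7, p=-3

Evaluating condition: c != p
c = 7, p = -3
Condition is True, so THEN branch executes
After MIN(p, c): c=7, p=-3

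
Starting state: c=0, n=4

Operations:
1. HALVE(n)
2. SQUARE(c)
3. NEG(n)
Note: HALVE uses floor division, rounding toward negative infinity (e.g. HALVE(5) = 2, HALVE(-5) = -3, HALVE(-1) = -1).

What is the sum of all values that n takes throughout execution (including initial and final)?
6

Values of n at each step:
Initial: n = 4
After step 1: n = 2
After step 2: n = 2
After step 3: n = -2
Sum = 4 + 2 + 2 + -2 = 6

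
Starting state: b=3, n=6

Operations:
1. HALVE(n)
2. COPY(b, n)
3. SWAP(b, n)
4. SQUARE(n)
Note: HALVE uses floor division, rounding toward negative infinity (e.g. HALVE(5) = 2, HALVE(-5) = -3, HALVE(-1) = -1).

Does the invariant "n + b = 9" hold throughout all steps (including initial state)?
No, violated after step 1

The invariant is violated after step 1.

State at each step:
Initial: b=3, n=6
After step 1: b=3, n=3
After step 2: b=3, n=3
After step 3: b=3, n=3
After step 4: b=3, n=9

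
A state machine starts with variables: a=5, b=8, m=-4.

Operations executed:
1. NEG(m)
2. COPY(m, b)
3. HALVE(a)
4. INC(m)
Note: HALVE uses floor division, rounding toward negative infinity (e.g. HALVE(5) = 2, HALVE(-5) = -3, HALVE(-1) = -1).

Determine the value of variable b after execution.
b = 8

Tracing execution:
Step 1: NEG(m) → b = 8
Step 2: COPY(m, b) → b = 8
Step 3: HALVE(a) → b = 8
Step 4: INC(m) → b = 8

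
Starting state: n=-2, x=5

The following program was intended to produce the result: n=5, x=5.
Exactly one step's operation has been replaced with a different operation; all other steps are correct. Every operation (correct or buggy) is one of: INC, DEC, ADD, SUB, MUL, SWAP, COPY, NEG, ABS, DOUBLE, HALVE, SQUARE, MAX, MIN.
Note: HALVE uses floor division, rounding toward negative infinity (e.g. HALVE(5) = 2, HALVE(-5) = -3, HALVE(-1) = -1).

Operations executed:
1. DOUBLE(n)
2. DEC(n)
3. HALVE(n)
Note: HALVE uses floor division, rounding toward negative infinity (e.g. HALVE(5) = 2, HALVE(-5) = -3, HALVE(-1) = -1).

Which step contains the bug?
Step 3

Trace with buggy code:
Initial: n=-2, x=5
After step 1: n=-4, x=5
After step 2: n=-5, x=5
After step 3: n=-3, x=5
Actual final n=-3, x=5 ≠ expected n=5, x=5.
Step 3 is the only position where a single-operation replacement can produce the expected result.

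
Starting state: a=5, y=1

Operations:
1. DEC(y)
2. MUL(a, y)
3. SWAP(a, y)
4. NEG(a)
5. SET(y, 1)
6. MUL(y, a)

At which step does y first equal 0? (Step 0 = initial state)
Step 1

Tracing y:
Initial: y = 1
After step 1: y = 0 ← first occurrence
After step 2: y = 0
After step 3: y = 0
After step 4: y = 0
After step 5: y = 1
After step 6: y = 0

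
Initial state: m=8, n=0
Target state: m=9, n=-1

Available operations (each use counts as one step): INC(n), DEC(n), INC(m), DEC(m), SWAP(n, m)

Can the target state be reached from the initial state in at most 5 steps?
Yes

Path (2 steps): DEC(n) → INC(m)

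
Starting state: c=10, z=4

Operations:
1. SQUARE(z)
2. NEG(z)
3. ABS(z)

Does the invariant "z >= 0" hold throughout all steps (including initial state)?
No, violated after step 2

The invariant is violated after step 2.

State at each step:
Initial: c=10, z=4
After step 1: c=10, z=16
After step 2: c=10, z=-16
After step 3: c=10, z=16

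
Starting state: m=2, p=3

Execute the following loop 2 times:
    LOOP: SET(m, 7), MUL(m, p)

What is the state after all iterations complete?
m=21, p=3

Iteration trace:
Start: m=2, p=3
After iteration 1: m=21, p=3
After iteration 2: m=21, p=3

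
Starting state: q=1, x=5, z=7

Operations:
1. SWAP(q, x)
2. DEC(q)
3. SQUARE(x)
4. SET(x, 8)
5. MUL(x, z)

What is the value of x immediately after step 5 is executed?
x = 56

Tracing x through execution:
Initial: x = 5
After step 1 (SWAP(q, x)): x = 1
After step 2 (DEC(q)): x = 1
After step 3 (SQUARE(x)): x = 1
After step 4 (SET(x, 8)): x = 8
After step 5 (MUL(x, z)): x = 56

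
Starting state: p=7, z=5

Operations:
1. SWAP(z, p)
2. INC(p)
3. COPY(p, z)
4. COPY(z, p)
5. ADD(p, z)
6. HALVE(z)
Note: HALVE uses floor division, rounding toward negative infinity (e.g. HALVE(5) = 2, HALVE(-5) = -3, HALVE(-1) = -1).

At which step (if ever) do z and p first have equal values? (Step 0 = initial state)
Step 3

z and p first become equal after step 3.

Comparing values at each step:
Initial: z=5, p=7
After step 1: z=7, p=5
After step 2: z=7, p=6
After step 3: z=7, p=7 ← equal!
After step 4: z=7, p=7 ← equal!
After step 5: z=7, p=14
After step 6: z=3, p=14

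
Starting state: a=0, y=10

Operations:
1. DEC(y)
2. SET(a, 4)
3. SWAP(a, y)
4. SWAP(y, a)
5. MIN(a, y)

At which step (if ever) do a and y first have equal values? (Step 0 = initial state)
Never

a and y never become equal during execution.

Comparing values at each step:
Initial: a=0, y=10
After step 1: a=0, y=9
After step 2: a=4, y=9
After step 3: a=9, y=4
After step 4: a=4, y=9
After step 5: a=4, y=9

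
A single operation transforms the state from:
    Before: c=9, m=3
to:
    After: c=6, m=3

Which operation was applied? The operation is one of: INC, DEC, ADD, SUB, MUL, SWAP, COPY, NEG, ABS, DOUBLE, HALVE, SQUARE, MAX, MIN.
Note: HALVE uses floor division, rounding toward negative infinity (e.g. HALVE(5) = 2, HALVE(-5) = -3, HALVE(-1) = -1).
SUB(c, m)

Analyzing the change:
Before: c=9, m=3
After: c=6, m=3
Variable c changed from 9 to 6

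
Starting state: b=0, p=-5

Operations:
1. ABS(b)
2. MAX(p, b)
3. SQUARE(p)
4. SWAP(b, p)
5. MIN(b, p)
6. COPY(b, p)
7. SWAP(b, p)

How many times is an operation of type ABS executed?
1

Counting ABS operations:
Step 1: ABS(b) ← ABS
Total: 1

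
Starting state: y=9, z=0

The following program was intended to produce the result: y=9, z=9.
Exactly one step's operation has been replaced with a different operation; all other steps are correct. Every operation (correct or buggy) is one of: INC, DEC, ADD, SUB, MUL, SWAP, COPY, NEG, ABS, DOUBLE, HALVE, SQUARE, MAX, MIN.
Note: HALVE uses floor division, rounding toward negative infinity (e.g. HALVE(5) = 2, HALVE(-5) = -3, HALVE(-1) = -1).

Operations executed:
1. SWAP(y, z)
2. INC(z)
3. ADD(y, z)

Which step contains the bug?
Step 2

Trace with buggy code:
Initial: y=9, z=0
After step 1: y=0, z=9
After step 2: y=0, z=10
After step 3: y=10, z=10
Actual final y=10, z=10 ≠ expected y=9, z=9.
Step 2 is the only position where a single-operation replacement can produce the expected result.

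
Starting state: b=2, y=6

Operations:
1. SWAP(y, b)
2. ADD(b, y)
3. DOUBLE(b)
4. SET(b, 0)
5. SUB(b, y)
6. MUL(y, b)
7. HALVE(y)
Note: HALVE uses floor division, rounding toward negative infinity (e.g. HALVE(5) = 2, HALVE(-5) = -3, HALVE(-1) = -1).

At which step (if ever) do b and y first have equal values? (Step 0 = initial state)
Step 7

b and y first become equal after step 7.

Comparing values at each step:
Initial: b=2, y=6
After step 1: b=6, y=2
After step 2: b=8, y=2
After step 3: b=16, y=2
After step 4: b=0, y=2
After step 5: b=-2, y=2
After step 6: b=-2, y=-4
After step 7: b=-2, y=-2 ← equal!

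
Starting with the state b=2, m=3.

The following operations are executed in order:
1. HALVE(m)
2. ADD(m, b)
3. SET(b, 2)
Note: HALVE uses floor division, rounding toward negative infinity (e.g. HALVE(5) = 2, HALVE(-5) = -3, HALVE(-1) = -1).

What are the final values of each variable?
{b: 2, m: 3}

Step-by-step execution:
Initial: b=2, m=3
After step 1 (HALVE(m)): b=2, m=1
After step 2 (ADD(m, b)): b=2, m=3
After step 3 (SET(b, 2)): b=2, m=3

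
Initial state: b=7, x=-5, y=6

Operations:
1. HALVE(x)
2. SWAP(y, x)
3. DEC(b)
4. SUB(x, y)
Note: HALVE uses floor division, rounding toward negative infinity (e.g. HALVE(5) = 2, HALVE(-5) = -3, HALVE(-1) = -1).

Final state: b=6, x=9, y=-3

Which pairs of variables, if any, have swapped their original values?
None

Comparing initial and final values:
x: -5 → 9
b: 7 → 6
y: 6 → -3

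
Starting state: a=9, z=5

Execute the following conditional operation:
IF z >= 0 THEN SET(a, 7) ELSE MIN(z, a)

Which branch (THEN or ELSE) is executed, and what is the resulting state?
Branch: THEN, Final state: a=7, z=5

Evaluating condition: z >= 0
z = 5
Condition is True, so THEN branch executes
After SET(a, 7): a=7, z=5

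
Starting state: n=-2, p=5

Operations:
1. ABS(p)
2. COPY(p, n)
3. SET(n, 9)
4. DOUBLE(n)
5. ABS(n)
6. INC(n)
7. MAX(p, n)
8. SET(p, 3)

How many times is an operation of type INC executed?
1

Counting INC operations:
Step 6: INC(n) ← INC
Total: 1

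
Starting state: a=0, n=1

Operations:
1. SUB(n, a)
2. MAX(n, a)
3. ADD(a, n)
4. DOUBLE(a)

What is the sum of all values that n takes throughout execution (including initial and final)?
5

Values of n at each step:
Initial: n = 1
After step 1: n = 1
After step 2: n = 1
After step 3: n = 1
After step 4: n = 1
Sum = 1 + 1 + 1 + 1 + 1 = 5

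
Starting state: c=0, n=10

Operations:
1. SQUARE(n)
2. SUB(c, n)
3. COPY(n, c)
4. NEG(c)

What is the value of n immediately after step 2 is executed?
n = 100

Tracing n through execution:
Initial: n = 10
After step 1 (SQUARE(n)): n = 100
After step 2 (SUB(c, n)): n = 100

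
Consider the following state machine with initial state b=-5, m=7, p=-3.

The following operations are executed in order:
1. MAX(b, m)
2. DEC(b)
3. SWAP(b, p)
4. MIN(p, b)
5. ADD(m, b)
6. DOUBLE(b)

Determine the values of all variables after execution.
{b: -6, m: 4, p: -3}

Step-by-step execution:
Initial: b=-5, m=7, p=-3
After step 1 (MAX(b, m)): b=7, m=7, p=-3
After step 2 (DEC(b)): b=6, m=7, p=-3
After step 3 (SWAP(b, p)): b=-3, m=7, p=6
After step 4 (MIN(p, b)): b=-3, m=7, p=-3
After step 5 (ADD(m, b)): b=-3, m=4, p=-3
After step 6 (DOUBLE(b)): b=-6, m=4, p=-3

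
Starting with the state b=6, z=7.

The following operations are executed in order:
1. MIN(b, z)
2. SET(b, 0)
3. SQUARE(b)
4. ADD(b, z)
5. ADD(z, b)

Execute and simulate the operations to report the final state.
{b: 7, z: 14}

Step-by-step execution:
Initial: b=6, z=7
After step 1 (MIN(b, z)): b=6, z=7
After step 2 (SET(b, 0)): b=0, z=7
After step 3 (SQUARE(b)): b=0, z=7
After step 4 (ADD(b, z)): b=7, z=7
After step 5 (ADD(z, b)): b=7, z=14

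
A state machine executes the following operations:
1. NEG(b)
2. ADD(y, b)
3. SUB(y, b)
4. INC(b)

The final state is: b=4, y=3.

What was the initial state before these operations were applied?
b=-3, y=3

Working backwards:
Final state: b=4, y=3
Before step 4 (INC(b)): b=3, y=3
Before step 3 (SUB(y, b)): b=3, y=6
Before step 2 (ADD(y, b)): b=3, y=3
Before step 1 (NEG(b)): b=-3, y=3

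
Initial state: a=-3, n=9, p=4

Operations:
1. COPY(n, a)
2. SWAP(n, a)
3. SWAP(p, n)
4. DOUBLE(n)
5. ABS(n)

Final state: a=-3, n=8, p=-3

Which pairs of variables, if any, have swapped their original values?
None

Comparing initial and final values:
p: 4 → -3
n: 9 → 8
a: -3 → -3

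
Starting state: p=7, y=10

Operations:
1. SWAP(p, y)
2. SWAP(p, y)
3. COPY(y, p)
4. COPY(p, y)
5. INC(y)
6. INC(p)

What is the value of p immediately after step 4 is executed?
p = 7

Tracing p through execution:
Initial: p = 7
After step 1 (SWAP(p, y)): p = 10
After step 2 (SWAP(p, y)): p = 7
After step 3 (COPY(y, p)): p = 7
After step 4 (COPY(p, y)): p = 7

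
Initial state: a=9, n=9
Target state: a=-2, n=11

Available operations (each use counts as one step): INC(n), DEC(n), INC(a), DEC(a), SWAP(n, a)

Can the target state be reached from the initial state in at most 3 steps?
No

The target state cannot be reached within 3 steps.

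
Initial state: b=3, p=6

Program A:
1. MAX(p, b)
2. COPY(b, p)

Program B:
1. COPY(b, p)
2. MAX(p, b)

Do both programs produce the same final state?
Yes

Program A final state: b=6, p=6
Program B final state: b=6, p=6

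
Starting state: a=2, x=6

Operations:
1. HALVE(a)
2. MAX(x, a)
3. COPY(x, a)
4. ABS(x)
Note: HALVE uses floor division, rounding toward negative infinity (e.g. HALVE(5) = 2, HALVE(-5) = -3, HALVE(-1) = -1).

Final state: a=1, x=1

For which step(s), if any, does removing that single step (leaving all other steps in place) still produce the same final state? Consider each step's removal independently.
Step(s) 2, 4

Testing removal of each single step:
Without step 1: final = a=2, x=2 (different)
Without step 2: final = a=1, x=1 (same)
Without step 3: final = a=1, x=6 (different)
Without step 4: final = a=1, x=1 (same)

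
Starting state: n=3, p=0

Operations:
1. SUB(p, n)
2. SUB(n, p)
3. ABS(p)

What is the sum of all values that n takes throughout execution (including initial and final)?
18

Values of n at each step:
Initial: n = 3
After step 1: n = 3
After step 2: n = 6
After step 3: n = 6
Sum = 3 + 3 + 6 + 6 = 18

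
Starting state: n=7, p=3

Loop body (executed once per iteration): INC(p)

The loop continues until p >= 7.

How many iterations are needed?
4

Tracing iterations:
Initial: n=7, p=3
After iteration 1: n=7, p=4
After iteration 2: n=7, p=5
After iteration 3: n=7, p=6
After iteration 4: n=7, p=7
p >= 7 now holds, so the loop exits after 4 iterations.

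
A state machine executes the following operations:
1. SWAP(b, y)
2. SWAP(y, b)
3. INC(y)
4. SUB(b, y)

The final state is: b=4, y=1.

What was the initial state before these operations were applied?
b=5, y=0

Working backwards:
Final state: b=4, y=1
Before step 4 (SUB(b, y)): b=5, y=1
Before step 3 (INC(y)): b=5, y=0
Before step 2 (SWAP(y, b)): b=0, y=5
Before step 1 (SWAP(b, y)): b=5, y=0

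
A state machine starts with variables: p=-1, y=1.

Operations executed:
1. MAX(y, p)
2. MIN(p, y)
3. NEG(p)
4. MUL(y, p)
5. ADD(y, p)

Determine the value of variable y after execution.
y = 2

Tracing execution:
Step 1: MAX(y, p) → y = 1
Step 2: MIN(p, y) → y = 1
Step 3: NEG(p) → y = 1
Step 4: MUL(y, p) → y = 1
Step 5: ADD(y, p) → y = 2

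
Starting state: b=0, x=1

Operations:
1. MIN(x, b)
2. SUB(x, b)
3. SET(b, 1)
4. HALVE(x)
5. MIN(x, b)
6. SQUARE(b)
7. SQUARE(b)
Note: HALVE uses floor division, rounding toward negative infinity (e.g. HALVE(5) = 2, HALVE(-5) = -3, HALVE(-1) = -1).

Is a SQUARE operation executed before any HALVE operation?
No

First SQUARE: step 6
First HALVE: step 4
Since 6 > 4, HALVE comes first.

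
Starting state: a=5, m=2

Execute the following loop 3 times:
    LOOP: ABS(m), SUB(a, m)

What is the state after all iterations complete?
a=-1, m=2

Iteration trace:
Start: a=5, m=2
After iteration 1: a=3, m=2
After iteration 2: a=1, m=2
After iteration 3: a=-1, m=2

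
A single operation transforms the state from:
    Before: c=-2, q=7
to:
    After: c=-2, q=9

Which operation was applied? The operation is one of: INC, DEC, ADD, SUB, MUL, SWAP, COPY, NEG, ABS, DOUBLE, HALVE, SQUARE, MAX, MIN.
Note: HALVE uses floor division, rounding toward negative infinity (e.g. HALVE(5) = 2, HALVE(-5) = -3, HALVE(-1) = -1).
SUB(q, c)

Analyzing the change:
Before: c=-2, q=7
After: c=-2, q=9
Variable q changed from 7 to 9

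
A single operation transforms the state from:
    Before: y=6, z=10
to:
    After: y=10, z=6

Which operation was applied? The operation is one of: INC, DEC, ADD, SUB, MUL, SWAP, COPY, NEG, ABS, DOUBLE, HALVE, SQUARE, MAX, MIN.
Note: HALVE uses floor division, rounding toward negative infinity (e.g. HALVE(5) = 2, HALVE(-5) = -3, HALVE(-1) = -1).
SWAP(y, z)

Analyzing the change:
Before: y=6, z=10
After: y=10, z=6
Variable y changed from 6 to 10
Variable z changed from 10 to 6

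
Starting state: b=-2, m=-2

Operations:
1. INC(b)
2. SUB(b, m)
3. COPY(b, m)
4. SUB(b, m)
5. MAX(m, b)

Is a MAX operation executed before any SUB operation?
No

First MAX: step 5
First SUB: step 2
Since 5 > 2, SUB comes first.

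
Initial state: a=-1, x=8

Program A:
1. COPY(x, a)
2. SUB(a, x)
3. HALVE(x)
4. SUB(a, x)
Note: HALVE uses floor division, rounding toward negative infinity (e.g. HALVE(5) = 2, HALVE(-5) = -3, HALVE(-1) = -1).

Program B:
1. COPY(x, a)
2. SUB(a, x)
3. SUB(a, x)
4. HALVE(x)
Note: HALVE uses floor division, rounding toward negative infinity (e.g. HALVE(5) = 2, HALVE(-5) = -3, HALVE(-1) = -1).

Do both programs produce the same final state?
Yes

Program A final state: a=1, x=-1
Program B final state: a=1, x=-1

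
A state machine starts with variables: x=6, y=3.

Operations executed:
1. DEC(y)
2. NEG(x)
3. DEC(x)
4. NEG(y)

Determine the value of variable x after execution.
x = -7

Tracing execution:
Step 1: DEC(y) → x = 6
Step 2: NEG(x) → x = -6
Step 3: DEC(x) → x = -7
Step 4: NEG(y) → x = -7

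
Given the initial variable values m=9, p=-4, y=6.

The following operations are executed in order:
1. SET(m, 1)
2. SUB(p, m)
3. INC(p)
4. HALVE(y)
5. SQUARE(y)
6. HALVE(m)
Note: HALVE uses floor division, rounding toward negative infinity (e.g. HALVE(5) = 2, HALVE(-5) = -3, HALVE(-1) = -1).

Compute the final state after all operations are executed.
{m: 0, p: -4, y: 9}

Step-by-step execution:
Initial: m=9, p=-4, y=6
After step 1 (SET(m, 1)): m=1, p=-4, y=6
After step 2 (SUB(p, m)): m=1, p=-5, y=6
After step 3 (INC(p)): m=1, p=-4, y=6
After step 4 (HALVE(y)): m=1, p=-4, y=3
After step 5 (SQUARE(y)): m=1, p=-4, y=9
After step 6 (HALVE(m)): m=0, p=-4, y=9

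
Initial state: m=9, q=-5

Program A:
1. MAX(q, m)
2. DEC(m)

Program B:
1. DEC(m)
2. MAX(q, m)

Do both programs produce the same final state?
No

Program A final state: m=8, q=9
Program B final state: m=8, q=8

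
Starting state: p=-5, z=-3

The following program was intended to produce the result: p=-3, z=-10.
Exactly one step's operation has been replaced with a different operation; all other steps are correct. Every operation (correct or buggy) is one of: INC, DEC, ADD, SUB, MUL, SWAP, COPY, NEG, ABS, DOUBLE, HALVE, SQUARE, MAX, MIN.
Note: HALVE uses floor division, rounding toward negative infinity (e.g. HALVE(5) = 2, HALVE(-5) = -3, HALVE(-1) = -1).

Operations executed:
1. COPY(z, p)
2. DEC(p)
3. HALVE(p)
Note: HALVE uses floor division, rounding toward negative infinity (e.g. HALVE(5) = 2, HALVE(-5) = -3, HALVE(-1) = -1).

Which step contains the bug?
Step 2

Trace with buggy code:
Initial: p=-5, z=-3
After step 1: p=-5, z=-5
After step 2: p=-6, z=-5
After step 3: p=-3, z=-5
Actual final p=-3, z=-5 ≠ expected p=-3, z=-10.
Step 2 is the only position where a single-operation replacement can produce the expected result.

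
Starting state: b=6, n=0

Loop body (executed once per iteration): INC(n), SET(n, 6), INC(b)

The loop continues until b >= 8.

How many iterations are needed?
2

Tracing iterations:
Initial: b=6, n=0
After iteration 1: b=7, n=6
After iteration 2: b=8, n=6
b >= 8 now holds, so the loop exits after 2 iterations.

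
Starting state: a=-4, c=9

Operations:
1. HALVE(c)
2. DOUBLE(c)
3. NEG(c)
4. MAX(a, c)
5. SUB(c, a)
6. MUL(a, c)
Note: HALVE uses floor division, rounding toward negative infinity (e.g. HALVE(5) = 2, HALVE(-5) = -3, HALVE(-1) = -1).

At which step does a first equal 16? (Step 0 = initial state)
Step 6

Tracing a:
Initial: a = -4
After step 1: a = -4
After step 2: a = -4
After step 3: a = -4
After step 4: a = -4
After step 5: a = -4
After step 6: a = 16 ← first occurrence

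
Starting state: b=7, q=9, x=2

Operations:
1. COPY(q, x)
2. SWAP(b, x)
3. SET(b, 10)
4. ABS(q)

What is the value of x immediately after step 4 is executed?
x = 7

Tracing x through execution:
Initial: x = 2
After step 1 (COPY(q, x)): x = 2
After step 2 (SWAP(b, x)): x = 7
After step 3 (SET(b, 10)): x = 7
After step 4 (ABS(q)): x = 7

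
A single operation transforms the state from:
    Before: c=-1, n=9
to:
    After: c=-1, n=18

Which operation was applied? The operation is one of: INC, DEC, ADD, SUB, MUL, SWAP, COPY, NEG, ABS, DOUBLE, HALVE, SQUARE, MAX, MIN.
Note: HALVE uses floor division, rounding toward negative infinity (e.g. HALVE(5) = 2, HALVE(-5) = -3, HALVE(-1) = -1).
DOUBLE(n)

Analyzing the change:
Before: c=-1, n=9
After: c=-1, n=18
Variable n changed from 9 to 18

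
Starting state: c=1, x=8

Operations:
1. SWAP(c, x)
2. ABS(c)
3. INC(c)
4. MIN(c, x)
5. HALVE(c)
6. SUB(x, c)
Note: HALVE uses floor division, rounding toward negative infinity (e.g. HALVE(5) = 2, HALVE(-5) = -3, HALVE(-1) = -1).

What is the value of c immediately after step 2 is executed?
c = 8

Tracing c through execution:
Initial: c = 1
After step 1 (SWAP(c, x)): c = 8
After step 2 (ABS(c)): c = 8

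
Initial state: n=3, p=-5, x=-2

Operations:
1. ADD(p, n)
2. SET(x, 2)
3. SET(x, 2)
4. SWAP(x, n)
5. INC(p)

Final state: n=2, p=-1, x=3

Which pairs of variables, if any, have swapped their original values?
None

Comparing initial and final values:
p: -5 → -1
x: -2 → 3
n: 3 → 2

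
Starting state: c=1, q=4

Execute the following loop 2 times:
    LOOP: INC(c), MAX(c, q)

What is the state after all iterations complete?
c=5, q=4

Iteration trace:
Start: c=1, q=4
After iteration 1: c=4, q=4
After iteration 2: c=5, q=4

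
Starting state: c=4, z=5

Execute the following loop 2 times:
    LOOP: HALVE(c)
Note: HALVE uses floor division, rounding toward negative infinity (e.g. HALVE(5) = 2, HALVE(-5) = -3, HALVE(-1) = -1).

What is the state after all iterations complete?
c=1, z=5

Iteration trace:
Start: c=4, z=5
After iteration 1: c=2, z=5
After iteration 2: c=1, z=5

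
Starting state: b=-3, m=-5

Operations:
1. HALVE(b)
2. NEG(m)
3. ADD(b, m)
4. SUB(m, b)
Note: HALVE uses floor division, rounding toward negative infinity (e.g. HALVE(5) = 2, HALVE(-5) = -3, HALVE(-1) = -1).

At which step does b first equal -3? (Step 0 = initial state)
Step 0

Tracing b:
Initial: b = -3 ← first occurrence
After step 1: b = -2
After step 2: b = -2
After step 3: b = 3
After step 4: b = 3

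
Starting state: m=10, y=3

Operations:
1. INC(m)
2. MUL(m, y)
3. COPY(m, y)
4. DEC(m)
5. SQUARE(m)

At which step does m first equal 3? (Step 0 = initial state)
Step 3

Tracing m:
Initial: m = 10
After step 1: m = 11
After step 2: m = 33
After step 3: m = 3 ← first occurrence
After step 4: m = 2
After step 5: m = 4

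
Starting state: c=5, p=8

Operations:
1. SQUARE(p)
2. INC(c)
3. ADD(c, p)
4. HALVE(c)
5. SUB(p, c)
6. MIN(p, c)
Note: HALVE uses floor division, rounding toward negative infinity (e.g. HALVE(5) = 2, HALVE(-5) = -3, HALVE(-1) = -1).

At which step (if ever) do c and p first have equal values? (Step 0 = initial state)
Never

c and p never become equal during execution.

Comparing values at each step:
Initial: c=5, p=8
After step 1: c=5, p=64
After step 2: c=6, p=64
After step 3: c=70, p=64
After step 4: c=35, p=64
After step 5: c=35, p=29
After step 6: c=35, p=29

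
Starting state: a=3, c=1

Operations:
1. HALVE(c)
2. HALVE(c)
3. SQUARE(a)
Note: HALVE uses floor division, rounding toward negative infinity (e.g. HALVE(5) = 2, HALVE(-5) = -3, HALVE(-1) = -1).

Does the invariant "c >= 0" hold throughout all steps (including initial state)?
Yes

The invariant holds at every step.

State at each step:
Initial: a=3, c=1
After step 1: a=3, c=0
After step 2: a=3, c=0
After step 3: a=9, c=0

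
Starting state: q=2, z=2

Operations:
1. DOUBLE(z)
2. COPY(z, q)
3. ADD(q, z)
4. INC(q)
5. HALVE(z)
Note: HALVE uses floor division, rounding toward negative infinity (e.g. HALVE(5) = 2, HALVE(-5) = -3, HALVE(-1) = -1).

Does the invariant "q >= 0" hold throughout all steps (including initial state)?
Yes

The invariant holds at every step.

State at each step:
Initial: q=2, z=2
After step 1: q=2, z=4
After step 2: q=2, z=2
After step 3: q=4, z=2
After step 4: q=5, z=2
After step 5: q=5, z=1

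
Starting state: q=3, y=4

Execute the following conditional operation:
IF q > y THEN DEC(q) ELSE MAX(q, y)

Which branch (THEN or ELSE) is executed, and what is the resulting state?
Branch: ELSE, Final state: q=4, y=4

Evaluating condition: q > y
q = 3, y = 4
Condition is False, so ELSE branch executes
After MAX(q, y): q=4, y=4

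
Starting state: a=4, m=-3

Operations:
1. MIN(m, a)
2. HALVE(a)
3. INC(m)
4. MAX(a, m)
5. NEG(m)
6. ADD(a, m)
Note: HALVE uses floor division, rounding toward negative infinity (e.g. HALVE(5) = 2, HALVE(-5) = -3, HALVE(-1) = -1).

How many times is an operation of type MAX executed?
1

Counting MAX operations:
Step 4: MAX(a, m) ← MAX
Total: 1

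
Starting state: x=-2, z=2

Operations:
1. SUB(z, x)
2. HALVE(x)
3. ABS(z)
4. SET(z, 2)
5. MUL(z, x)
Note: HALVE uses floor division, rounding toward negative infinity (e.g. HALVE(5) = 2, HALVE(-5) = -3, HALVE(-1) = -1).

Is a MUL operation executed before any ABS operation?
No

First MUL: step 5
First ABS: step 3
Since 5 > 3, ABS comes first.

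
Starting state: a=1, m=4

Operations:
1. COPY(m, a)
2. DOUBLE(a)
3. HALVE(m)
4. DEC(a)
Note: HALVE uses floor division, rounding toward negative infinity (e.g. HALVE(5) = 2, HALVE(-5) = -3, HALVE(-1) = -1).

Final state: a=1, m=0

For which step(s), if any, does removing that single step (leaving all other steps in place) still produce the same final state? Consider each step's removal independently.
None - removing any single step changes the final result

Testing removal of each single step:
Without step 1: final = a=1, m=2 (different)
Without step 2: final = a=0, m=0 (different)
Without step 3: final = a=1, m=1 (different)
Without step 4: final = a=2, m=0 (different)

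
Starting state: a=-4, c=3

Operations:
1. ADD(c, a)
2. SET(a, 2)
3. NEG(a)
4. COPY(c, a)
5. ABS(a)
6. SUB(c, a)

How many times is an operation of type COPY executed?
1

Counting COPY operations:
Step 4: COPY(c, a) ← COPY
Total: 1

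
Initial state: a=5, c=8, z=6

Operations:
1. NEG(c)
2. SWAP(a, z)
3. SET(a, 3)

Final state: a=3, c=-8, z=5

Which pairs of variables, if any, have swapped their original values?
None

Comparing initial and final values:
a: 5 → 3
c: 8 → -8
z: 6 → 5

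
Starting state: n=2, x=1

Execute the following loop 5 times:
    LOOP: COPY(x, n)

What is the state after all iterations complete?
n=2, x=2

Iteration trace:
Start: n=2, x=1
After iteration 1: n=2, x=2
After iteration 2: n=2, x=2
After iteration 3: n=2, x=2
After iteration 4: n=2, x=2
After iteration 5: n=2, x=2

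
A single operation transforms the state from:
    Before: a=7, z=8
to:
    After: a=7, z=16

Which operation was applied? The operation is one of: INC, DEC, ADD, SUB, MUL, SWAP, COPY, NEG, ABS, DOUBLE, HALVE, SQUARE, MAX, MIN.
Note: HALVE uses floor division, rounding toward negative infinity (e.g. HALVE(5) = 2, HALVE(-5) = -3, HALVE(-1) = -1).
DOUBLE(z)

Analyzing the change:
Before: a=7, z=8
After: a=7, z=16
Variable z changed from 8 to 16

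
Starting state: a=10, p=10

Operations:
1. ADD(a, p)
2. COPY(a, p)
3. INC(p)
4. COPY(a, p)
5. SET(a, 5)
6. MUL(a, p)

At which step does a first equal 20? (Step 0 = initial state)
Step 1

Tracing a:
Initial: a = 10
After step 1: a = 20 ← first occurrence
After step 2: a = 10
After step 3: a = 10
After step 4: a = 11
After step 5: a = 5
After step 6: a = 55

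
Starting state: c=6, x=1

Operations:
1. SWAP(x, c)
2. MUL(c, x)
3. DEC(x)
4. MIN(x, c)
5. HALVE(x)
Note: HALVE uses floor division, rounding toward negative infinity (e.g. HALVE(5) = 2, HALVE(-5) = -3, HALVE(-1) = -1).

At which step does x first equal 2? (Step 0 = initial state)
Step 5

Tracing x:
Initial: x = 1
After step 1: x = 6
After step 2: x = 6
After step 3: x = 5
After step 4: x = 5
After step 5: x = 2 ← first occurrence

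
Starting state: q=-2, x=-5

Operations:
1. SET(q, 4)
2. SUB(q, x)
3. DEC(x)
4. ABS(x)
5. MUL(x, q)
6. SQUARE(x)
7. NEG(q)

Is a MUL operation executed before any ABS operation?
No

First MUL: step 5
First ABS: step 4
Since 5 > 4, ABS comes first.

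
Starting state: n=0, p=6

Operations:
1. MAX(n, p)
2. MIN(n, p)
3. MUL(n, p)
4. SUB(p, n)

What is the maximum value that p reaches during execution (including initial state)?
6

Values of p at each step:
Initial: p = 6 ← maximum
After step 1: p = 6
After step 2: p = 6
After step 3: p = 6
After step 4: p = -30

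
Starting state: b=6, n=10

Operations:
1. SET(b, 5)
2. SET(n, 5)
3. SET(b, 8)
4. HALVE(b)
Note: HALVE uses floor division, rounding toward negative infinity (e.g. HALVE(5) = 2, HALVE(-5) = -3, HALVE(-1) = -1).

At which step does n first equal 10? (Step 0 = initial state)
Step 0

Tracing n:
Initial: n = 10 ← first occurrence
After step 1: n = 10
After step 2: n = 5
After step 3: n = 5
After step 4: n = 5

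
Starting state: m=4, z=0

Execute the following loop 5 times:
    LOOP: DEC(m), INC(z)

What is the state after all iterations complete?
m=-1, z=5

Iteration trace:
Start: m=4, z=0
After iteration 1: m=3, z=1
After iteration 2: m=2, z=2
After iteration 3: m=1, z=3
After iteration 4: m=0, z=4
After iteration 5: m=-1, z=5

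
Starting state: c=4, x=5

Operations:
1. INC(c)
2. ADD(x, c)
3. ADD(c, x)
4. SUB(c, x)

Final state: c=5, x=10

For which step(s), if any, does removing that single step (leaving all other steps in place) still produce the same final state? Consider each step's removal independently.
None - removing any single step changes the final result

Testing removal of each single step:
Without step 1: final = c=4, x=9 (different)
Without step 2: final = c=5, x=5 (different)
Without step 3: final = c=-5, x=10 (different)
Without step 4: final = c=15, x=10 (different)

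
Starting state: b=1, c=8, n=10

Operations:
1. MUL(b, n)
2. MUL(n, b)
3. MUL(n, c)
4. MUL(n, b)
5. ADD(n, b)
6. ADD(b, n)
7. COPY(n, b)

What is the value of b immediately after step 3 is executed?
b = 10

Tracing b through execution:
Initial: b = 1
After step 1 (MUL(b, n)): b = 10
After step 2 (MUL(n, b)): b = 10
After step 3 (MUL(n, c)): b = 10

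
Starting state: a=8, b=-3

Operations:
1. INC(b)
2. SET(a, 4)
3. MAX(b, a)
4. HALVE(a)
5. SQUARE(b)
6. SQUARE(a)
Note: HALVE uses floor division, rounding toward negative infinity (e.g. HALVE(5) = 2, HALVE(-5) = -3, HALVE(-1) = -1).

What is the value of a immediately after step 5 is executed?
a = 2

Tracing a through execution:
Initial: a = 8
After step 1 (INC(b)): a = 8
After step 2 (SET(a, 4)): a = 4
After step 3 (MAX(b, a)): a = 4
After step 4 (HALVE(a)): a = 2
After step 5 (SQUARE(b)): a = 2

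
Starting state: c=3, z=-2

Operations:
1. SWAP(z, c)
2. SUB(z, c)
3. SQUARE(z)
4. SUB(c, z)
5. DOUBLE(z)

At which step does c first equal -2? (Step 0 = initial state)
Step 1

Tracing c:
Initial: c = 3
After step 1: c = -2 ← first occurrence
After step 2: c = -2
After step 3: c = -2
After step 4: c = -27
After step 5: c = -27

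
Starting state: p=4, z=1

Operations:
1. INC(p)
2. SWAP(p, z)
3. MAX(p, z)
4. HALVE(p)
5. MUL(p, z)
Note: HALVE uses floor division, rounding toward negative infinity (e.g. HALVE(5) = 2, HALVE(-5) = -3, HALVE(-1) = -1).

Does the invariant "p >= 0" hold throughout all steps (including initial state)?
Yes

The invariant holds at every step.

State at each step:
Initial: p=4, z=1
After step 1: p=5, z=1
After step 2: p=1, z=5
After step 3: p=5, z=5
After step 4: p=2, z=5
After step 5: p=10, z=5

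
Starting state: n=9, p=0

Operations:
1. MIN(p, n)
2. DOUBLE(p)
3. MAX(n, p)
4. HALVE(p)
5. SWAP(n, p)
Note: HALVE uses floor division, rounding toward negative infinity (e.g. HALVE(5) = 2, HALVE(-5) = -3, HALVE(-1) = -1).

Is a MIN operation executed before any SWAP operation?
Yes

First MIN: step 1
First SWAP: step 5
Since 1 < 5, MIN comes first.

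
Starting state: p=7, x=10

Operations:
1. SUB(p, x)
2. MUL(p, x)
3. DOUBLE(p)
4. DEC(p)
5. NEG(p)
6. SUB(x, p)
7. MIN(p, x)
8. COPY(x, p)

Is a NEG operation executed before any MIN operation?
Yes

First NEG: step 5
First MIN: step 7
Since 5 < 7, NEG comes first.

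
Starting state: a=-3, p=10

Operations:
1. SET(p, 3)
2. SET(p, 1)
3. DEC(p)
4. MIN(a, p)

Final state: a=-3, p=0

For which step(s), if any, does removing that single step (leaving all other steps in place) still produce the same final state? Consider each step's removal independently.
Step(s) 1, 4

Testing removal of each single step:
Without step 1: final = a=-3, p=0 (same)
Without step 2: final = a=-3, p=2 (different)
Without step 3: final = a=-3, p=1 (different)
Without step 4: final = a=-3, p=0 (same)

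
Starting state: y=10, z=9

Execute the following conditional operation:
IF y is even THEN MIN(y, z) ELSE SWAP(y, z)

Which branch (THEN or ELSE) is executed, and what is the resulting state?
Branch: THEN, Final state: y=9, z=9

Evaluating condition: y is even
Condition is True, so THEN branch executes
After MIN(y, z): y=9, z=9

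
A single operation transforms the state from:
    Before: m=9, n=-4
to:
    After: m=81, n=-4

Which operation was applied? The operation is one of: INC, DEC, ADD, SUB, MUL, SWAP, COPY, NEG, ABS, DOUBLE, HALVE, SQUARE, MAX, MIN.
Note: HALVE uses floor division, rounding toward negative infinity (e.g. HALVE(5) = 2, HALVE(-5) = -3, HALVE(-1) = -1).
SQUARE(m)

Analyzing the change:
Before: m=9, n=-4
After: m=81, n=-4
Variable m changed from 9 to 81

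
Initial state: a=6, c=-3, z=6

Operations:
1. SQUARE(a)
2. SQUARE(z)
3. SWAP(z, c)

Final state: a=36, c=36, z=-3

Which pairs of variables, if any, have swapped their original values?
None

Comparing initial and final values:
z: 6 → -3
c: -3 → 36
a: 6 → 36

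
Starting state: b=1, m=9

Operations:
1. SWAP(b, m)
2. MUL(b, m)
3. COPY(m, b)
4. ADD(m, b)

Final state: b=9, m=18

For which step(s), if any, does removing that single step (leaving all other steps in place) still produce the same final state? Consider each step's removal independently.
Step(s) 1, 2

Testing removal of each single step:
Without step 1: final = b=9, m=18 (same)
Without step 2: final = b=9, m=18 (same)
Without step 3: final = b=9, m=10 (different)
Without step 4: final = b=9, m=9 (different)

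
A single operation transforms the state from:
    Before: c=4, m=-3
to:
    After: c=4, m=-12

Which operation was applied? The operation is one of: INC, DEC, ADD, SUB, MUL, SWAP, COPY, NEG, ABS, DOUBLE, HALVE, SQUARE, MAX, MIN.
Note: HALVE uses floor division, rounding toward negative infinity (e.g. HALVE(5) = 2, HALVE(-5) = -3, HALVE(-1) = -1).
MUL(m, c)

Analyzing the change:
Before: c=4, m=-3
After: c=4, m=-12
Variable m changed from -3 to -12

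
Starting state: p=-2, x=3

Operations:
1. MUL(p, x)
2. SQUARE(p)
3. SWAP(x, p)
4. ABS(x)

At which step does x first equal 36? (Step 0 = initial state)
Step 3

Tracing x:
Initial: x = 3
After step 1: x = 3
After step 2: x = 3
After step 3: x = 36 ← first occurrence
After step 4: x = 36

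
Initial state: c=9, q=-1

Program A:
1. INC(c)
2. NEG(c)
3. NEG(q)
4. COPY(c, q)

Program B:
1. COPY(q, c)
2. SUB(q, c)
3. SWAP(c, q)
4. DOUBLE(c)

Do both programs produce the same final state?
No

Program A final state: c=1, q=1
Program B final state: c=0, q=9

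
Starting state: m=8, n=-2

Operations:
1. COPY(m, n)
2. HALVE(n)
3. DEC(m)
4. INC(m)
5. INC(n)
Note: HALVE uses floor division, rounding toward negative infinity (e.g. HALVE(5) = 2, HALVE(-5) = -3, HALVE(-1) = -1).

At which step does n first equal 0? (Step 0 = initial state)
Step 5

Tracing n:
Initial: n = -2
After step 1: n = -2
After step 2: n = -1
After step 3: n = -1
After step 4: n = -1
After step 5: n = 0 ← first occurrence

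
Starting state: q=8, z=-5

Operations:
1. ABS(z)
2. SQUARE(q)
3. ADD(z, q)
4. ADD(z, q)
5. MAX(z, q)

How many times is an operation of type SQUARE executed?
1

Counting SQUARE operations:
Step 2: SQUARE(q) ← SQUARE
Total: 1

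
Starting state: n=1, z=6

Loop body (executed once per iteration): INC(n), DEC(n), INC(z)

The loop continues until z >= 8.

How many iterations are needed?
2

Tracing iterations:
Initial: n=1, z=6
After iteration 1: n=1, z=7
After iteration 2: n=1, z=8
z >= 8 now holds, so the loop exits after 2 iterations.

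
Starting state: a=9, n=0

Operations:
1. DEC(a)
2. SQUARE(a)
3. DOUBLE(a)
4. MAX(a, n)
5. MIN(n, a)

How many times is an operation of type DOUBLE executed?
1

Counting DOUBLE operations:
Step 3: DOUBLE(a) ← DOUBLE
Total: 1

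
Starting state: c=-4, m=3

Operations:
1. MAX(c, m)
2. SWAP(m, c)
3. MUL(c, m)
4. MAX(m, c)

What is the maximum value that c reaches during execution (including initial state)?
9

Values of c at each step:
Initial: c = -4
After step 1: c = 3
After step 2: c = 3
After step 3: c = 9 ← maximum
After step 4: c = 9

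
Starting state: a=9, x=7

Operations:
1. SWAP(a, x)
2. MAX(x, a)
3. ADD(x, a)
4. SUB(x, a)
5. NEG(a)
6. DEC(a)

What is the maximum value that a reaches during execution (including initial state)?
9

Values of a at each step:
Initial: a = 9 ← maximum
After step 1: a = 7
After step 2: a = 7
After step 3: a = 7
After step 4: a = 7
After step 5: a = -7
After step 6: a = -8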